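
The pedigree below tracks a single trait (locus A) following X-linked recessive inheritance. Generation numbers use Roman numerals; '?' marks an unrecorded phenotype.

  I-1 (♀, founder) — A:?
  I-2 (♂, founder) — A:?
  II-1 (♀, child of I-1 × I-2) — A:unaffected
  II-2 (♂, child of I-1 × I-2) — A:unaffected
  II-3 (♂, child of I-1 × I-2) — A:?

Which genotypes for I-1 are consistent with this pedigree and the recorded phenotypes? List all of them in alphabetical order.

I-1 ∈ {X^AX^A, X^AX^a}

A/I-1 ? ·: X^AX^A|X^AX^a
A/I-2 ? ·: X^AY|X^aY
A/II-1 un I-1×I-2: X^AX^A|X^AX^a
A/II-2 un I-1×I-2: X^AY
A/II-3 ? I-1×I-2: X^AY|X^aY
⇒ A over [I-1,I-2,II-1,II-2,II-3]: 8 consistent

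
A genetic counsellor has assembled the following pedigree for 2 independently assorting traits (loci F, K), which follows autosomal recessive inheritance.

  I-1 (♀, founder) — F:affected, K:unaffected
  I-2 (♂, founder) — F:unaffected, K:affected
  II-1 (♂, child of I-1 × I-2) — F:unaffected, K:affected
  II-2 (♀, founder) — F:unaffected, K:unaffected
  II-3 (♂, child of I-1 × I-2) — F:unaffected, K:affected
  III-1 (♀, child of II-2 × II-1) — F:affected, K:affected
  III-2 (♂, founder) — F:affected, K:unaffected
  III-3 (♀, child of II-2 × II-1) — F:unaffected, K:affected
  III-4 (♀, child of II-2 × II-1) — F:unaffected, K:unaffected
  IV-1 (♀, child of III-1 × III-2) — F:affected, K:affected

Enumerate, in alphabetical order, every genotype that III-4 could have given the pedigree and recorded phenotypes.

F/I-1 aff ·: ff
F/I-2 un ·: FF|Ff
F/II-1 un I-1×I-2: Ff
F/II-2 un ·: Ff
F/II-3 un I-1×I-2: Ff
F/III-1 aff II-2×II-1: ff
F/III-2 aff ·: ff
F/III-3 un II-2×II-1: FF|Ff
F/III-4 un II-2×II-1: FF|Ff
F/IV-1 aff III-1×III-2: ff
⇒ F over [I-1,I-2,II-1,II-2,II-3,III-1,III-2,III-3,III-4,IV-1]: 8 consistent
K/I-1 un ·: Kk
K/I-2 aff ·: kk
K/II-1 aff I-1×I-2: kk
K/II-2 un ·: Kk
K/II-3 aff I-1×I-2: kk
K/III-1 aff II-2×II-1: kk
K/III-2 un ·: Kk
K/III-3 aff II-2×II-1: kk
K/III-4 un II-2×II-1: Kk
K/IV-1 aff III-1×III-2: kk
⇒ K over [I-1,I-2,II-1,II-2,II-3,III-1,III-2,III-3,III-4,IV-1]: 1 consistent

III-4 ∈ {FF Kk, Ff Kk}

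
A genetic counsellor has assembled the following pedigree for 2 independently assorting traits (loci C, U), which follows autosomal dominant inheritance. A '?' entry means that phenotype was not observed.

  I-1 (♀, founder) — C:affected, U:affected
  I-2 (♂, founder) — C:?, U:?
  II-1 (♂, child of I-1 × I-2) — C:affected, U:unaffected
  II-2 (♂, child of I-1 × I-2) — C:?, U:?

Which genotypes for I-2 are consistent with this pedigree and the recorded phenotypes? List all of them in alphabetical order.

C/I-1 aff ·: Cc|CC
C/I-2 ? ·: cc|Cc|CC
C/II-1 aff I-1×I-2: Cc|CC
C/II-2 ? I-1×I-2: cc|Cc|CC
⇒ C over [I-1,I-2,II-1,II-2]: 18 consistent
U/I-1 aff ·: Uu
U/I-2 ? ·: uu|Uu
U/II-1 un I-1×I-2: uu
U/II-2 ? I-1×I-2: uu|Uu|UU
⇒ U over [I-1,I-2,II-1,II-2]: 5 consistent

I-2 ∈ {CC Uu, CC uu, Cc Uu, Cc uu, cc Uu, cc uu}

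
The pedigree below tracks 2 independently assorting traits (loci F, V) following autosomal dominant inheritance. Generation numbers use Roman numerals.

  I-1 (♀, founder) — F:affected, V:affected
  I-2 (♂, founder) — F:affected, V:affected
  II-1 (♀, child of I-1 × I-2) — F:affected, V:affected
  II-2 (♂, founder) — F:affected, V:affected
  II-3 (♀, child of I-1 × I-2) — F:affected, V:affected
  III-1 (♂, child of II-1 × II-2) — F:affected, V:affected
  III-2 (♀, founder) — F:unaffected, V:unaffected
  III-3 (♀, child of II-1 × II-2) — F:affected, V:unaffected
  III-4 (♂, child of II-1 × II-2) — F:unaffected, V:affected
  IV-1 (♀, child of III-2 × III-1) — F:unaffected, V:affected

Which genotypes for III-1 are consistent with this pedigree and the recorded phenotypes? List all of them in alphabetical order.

F/I-1 aff ·: Ff|FF
F/I-2 aff ·: Ff|FF
F/II-1 aff I-1×I-2: Ff
F/II-2 aff ·: Ff
F/II-3 aff I-1×I-2: Ff|FF
F/III-1 aff II-1×II-2: Ff
F/III-2 un ·: ff
F/III-3 aff II-1×II-2: Ff|FF
F/III-4 un II-1×II-2: ff
F/IV-1 un III-2×III-1: ff
⇒ F over [I-1,I-2,II-1,II-2,II-3,III-1,III-2,III-3,III-4,IV-1]: 12 consistent
V/I-1 aff ·: Vv|VV
V/I-2 aff ·: Vv|VV
V/II-1 aff I-1×I-2: Vv
V/II-2 aff ·: Vv
V/II-3 aff I-1×I-2: Vv|VV
V/III-1 aff II-1×II-2: Vv|VV
V/III-2 un ·: vv
V/III-3 un II-1×II-2: vv
V/III-4 aff II-1×II-2: Vv|VV
V/IV-1 aff III-2×III-1: Vv
⇒ V over [I-1,I-2,II-1,II-2,II-3,III-1,III-2,III-3,III-4,IV-1]: 24 consistent

III-1 ∈ {Ff VV, Ff Vv}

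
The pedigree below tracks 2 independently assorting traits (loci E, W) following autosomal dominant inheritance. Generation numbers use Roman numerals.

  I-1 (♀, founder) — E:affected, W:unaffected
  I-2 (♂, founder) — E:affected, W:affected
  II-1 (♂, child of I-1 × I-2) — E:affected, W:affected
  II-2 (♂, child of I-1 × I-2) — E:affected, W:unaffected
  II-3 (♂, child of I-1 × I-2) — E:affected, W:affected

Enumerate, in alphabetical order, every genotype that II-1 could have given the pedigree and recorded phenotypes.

II-1 ∈ {EE Ww, Ee Ww}

E/I-1 aff ·: Ee|EE
E/I-2 aff ·: Ee|EE
E/II-1 aff I-1×I-2: Ee|EE
E/II-2 aff I-1×I-2: Ee|EE
E/II-3 aff I-1×I-2: Ee|EE
⇒ E over [I-1,I-2,II-1,II-2,II-3]: 25 consistent
W/I-1 un ·: ww
W/I-2 aff ·: Ww
W/II-1 aff I-1×I-2: Ww
W/II-2 un I-1×I-2: ww
W/II-3 aff I-1×I-2: Ww
⇒ W over [I-1,I-2,II-1,II-2,II-3]: 1 consistent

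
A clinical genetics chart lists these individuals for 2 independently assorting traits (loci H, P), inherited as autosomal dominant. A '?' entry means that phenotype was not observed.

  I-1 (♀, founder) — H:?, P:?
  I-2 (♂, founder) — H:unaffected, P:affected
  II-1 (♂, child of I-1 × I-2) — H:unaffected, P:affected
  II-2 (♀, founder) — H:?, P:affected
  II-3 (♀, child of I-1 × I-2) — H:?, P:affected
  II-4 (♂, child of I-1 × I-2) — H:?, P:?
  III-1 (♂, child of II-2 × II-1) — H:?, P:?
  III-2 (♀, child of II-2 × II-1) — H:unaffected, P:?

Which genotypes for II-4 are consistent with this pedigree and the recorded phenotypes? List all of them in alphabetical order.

H/I-1 ? ·: hh|Hh
H/I-2 un ·: hh
H/II-1 un I-1×I-2: hh
H/II-2 ? ·: hh|Hh
H/II-3 ? I-1×I-2: hh|Hh
H/II-4 ? I-1×I-2: hh|Hh
H/III-1 ? II-2×II-1: hh|Hh
H/III-2 un II-2×II-1: hh
⇒ H over [I-1,I-2,II-1,II-2,II-3,II-4,III-1,III-2]: 15 consistent
P/I-1 ? ·: pp|Pp|PP
P/I-2 aff ·: Pp|PP
P/II-1 aff I-1×I-2: Pp|PP
P/II-2 aff ·: Pp|PP
P/II-3 aff I-1×I-2: Pp|PP
P/II-4 ? I-1×I-2: pp|Pp|PP
P/III-1 ? II-2×II-1: pp|Pp|PP
P/III-2 ? II-2×II-1: pp|Pp|PP
⇒ P over [I-1,I-2,II-1,II-2,II-3,II-4,III-1,III-2]: 296 consistent

II-4 ∈ {Hh PP, Hh Pp, Hh pp, hh PP, hh Pp, hh pp}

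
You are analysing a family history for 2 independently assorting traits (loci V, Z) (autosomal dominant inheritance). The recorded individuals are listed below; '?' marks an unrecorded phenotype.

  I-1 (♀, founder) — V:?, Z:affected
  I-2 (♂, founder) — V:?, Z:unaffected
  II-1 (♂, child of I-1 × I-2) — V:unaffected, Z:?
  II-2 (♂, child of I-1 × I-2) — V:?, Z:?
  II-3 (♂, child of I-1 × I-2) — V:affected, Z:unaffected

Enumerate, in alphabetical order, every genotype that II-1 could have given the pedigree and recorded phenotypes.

V/I-1 ? ·: vv|Vv
V/I-2 ? ·: vv|Vv
V/II-1 un I-1×I-2: vv
V/II-2 ? I-1×I-2: vv|Vv|VV
V/II-3 aff I-1×I-2: Vv|VV
⇒ V over [I-1,I-2,II-1,II-2,II-3]: 10 consistent
Z/I-1 aff ·: Zz
Z/I-2 un ·: zz
Z/II-1 ? I-1×I-2: zz|Zz
Z/II-2 ? I-1×I-2: zz|Zz
Z/II-3 un I-1×I-2: zz
⇒ Z over [I-1,I-2,II-1,II-2,II-3]: 4 consistent

II-1 ∈ {vv Zz, vv zz}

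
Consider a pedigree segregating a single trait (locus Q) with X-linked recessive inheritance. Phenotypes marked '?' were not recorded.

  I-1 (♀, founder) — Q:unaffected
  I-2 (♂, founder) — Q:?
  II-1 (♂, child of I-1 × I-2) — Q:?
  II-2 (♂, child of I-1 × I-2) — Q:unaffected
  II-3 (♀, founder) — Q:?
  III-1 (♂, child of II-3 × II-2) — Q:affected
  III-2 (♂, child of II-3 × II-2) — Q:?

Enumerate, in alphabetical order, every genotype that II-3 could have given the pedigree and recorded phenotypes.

Q/I-1 un ·: X^QX^Q|X^QX^q
Q/I-2 ? ·: X^QY|X^qY
Q/II-1 ? I-1×I-2: X^QY|X^qY
Q/II-2 un I-1×I-2: X^QY
Q/II-3 ? ·: X^QX^q|X^qX^q
Q/III-1 aff II-3×II-2: X^qY
Q/III-2 ? II-3×II-2: X^QY|X^qY
⇒ Q over [I-1,I-2,II-1,II-2,II-3,III-1,III-2]: 18 consistent

II-3 ∈ {X^QX^q, X^qX^q}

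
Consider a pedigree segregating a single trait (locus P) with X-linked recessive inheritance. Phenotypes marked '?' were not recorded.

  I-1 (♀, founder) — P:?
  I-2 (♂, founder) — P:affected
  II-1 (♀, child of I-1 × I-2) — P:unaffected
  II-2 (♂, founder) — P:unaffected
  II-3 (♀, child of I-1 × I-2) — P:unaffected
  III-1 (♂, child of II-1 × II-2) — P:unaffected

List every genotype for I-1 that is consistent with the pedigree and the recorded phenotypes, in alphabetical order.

I-1 ∈ {X^PX^P, X^PX^p}

P/I-1 ? ·: X^PX^P|X^PX^p
P/I-2 aff ·: X^pY
P/II-1 un I-1×I-2: X^PX^p
P/II-2 un ·: X^PY
P/II-3 un I-1×I-2: X^PX^p
P/III-1 un II-1×II-2: X^PY
⇒ P over [I-1,I-2,II-1,II-2,II-3,III-1]: 2 consistent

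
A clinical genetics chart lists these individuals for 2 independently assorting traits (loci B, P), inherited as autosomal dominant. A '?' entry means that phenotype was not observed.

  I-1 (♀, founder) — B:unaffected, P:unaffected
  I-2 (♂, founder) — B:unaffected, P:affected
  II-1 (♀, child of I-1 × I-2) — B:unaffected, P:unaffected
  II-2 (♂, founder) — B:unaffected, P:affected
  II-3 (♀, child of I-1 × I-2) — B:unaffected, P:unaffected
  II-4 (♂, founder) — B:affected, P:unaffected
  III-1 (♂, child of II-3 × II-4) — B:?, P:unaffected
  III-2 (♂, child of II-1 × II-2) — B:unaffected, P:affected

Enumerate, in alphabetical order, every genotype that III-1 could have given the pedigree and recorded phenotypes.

B/I-1 un ·: bb
B/I-2 un ·: bb
B/II-1 un I-1×I-2: bb
B/II-2 un ·: bb
B/II-3 un I-1×I-2: bb
B/II-4 aff ·: Bb|BB
B/III-1 ? II-3×II-4: bb|Bb
B/III-2 un II-1×II-2: bb
⇒ B over [I-1,I-2,II-1,II-2,II-3,II-4,III-1,III-2]: 3 consistent
P/I-1 un ·: pp
P/I-2 aff ·: Pp
P/II-1 un I-1×I-2: pp
P/II-2 aff ·: Pp|PP
P/II-3 un I-1×I-2: pp
P/II-4 un ·: pp
P/III-1 un II-3×II-4: pp
P/III-2 aff II-1×II-2: Pp
⇒ P over [I-1,I-2,II-1,II-2,II-3,II-4,III-1,III-2]: 2 consistent

III-1 ∈ {Bb pp, bb pp}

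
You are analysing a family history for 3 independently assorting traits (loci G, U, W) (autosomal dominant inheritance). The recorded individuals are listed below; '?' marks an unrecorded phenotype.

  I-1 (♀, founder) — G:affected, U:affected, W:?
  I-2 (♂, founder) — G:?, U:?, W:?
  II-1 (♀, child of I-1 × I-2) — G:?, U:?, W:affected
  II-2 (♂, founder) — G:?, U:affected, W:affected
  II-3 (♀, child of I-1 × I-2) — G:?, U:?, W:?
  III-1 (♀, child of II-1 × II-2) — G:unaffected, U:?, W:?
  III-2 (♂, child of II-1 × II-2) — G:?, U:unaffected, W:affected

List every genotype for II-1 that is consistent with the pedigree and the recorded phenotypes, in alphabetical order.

II-1 ∈ {Gg Uu WW, Gg Uu Ww, Gg uu WW, Gg uu Ww, gg Uu WW, gg Uu Ww, gg uu WW, gg uu Ww}

G/I-1 aff ·: Gg|GG
G/I-2 ? ·: gg|Gg|GG
G/II-1 ? I-1×I-2: gg|Gg
G/II-2 ? ·: gg|Gg
G/II-3 ? I-1×I-2: gg|Gg|GG
G/III-1 un II-1×II-2: gg
G/III-2 ? II-1×II-2: gg|Gg|GG
⇒ G over [I-1,I-2,II-1,II-2,II-3,III-1,III-2]: 65 consistent
U/I-1 aff ·: Uu|UU
U/I-2 ? ·: uu|Uu|UU
U/II-1 ? I-1×I-2: uu|Uu
U/II-2 aff ·: Uu
U/II-3 ? I-1×I-2: uu|Uu|UU
U/III-1 ? II-1×II-2: uu|Uu|UU
U/III-2 un II-1×II-2: uu
⇒ U over [I-1,I-2,II-1,II-2,II-3,III-1,III-2]: 40 consistent
W/I-1 ? ·: ww|Ww|WW
W/I-2 ? ·: ww|Ww|WW
W/II-1 aff I-1×I-2: Ww|WW
W/II-2 aff ·: Ww|WW
W/II-3 ? I-1×I-2: ww|Ww|WW
W/III-1 ? II-1×II-2: ww|Ww|WW
W/III-2 aff II-1×II-2: Ww|WW
⇒ W over [I-1,I-2,II-1,II-2,II-3,III-1,III-2]: 170 consistent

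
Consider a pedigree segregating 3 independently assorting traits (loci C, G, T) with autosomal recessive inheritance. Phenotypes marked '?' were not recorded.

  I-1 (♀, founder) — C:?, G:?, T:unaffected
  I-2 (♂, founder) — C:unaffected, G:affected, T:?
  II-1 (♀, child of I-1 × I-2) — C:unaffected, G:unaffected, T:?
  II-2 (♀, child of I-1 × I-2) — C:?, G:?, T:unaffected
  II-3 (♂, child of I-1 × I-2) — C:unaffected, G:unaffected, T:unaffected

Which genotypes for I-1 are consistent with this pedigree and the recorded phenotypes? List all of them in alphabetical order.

I-1 ∈ {CC GG TT, CC GG Tt, CC Gg TT, CC Gg Tt, Cc GG TT, Cc GG Tt, Cc Gg TT, Cc Gg Tt, cc GG TT, cc GG Tt, cc Gg TT, cc Gg Tt}

C/I-1 ? ·: CC|Cc|cc
C/I-2 un ·: CC|Cc
C/II-1 un I-1×I-2: CC|Cc
C/II-2 ? I-1×I-2: CC|Cc|cc
C/II-3 un I-1×I-2: CC|Cc
⇒ C over [I-1,I-2,II-1,II-2,II-3]: 32 consistent
G/I-1 ? ·: GG|Gg
G/I-2 aff ·: gg
G/II-1 un I-1×I-2: Gg
G/II-2 ? I-1×I-2: Gg|gg
G/II-3 un I-1×I-2: Gg
⇒ G over [I-1,I-2,II-1,II-2,II-3]: 3 consistent
T/I-1 un ·: TT|Tt
T/I-2 ? ·: TT|Tt|tt
T/II-1 ? I-1×I-2: TT|Tt|tt
T/II-2 un I-1×I-2: TT|Tt
T/II-3 un I-1×I-2: TT|Tt
⇒ T over [I-1,I-2,II-1,II-2,II-3]: 32 consistent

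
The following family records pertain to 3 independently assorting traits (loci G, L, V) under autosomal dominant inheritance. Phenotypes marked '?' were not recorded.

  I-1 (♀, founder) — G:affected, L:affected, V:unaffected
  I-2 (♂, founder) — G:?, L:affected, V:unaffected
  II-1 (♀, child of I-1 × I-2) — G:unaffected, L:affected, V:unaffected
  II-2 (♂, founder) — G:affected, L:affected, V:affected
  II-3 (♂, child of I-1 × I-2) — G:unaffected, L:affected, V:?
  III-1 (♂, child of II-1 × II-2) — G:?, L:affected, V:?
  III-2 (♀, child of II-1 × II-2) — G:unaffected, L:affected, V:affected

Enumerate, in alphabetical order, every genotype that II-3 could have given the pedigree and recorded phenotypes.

II-3 ∈ {gg LL vv, gg Ll vv}

G/I-1 aff ·: Gg
G/I-2 ? ·: gg|Gg
G/II-1 un I-1×I-2: gg
G/II-2 aff ·: Gg
G/II-3 un I-1×I-2: gg
G/III-1 ? II-1×II-2: gg|Gg
G/III-2 un II-1×II-2: gg
⇒ G over [I-1,I-2,II-1,II-2,II-3,III-1,III-2]: 4 consistent
L/I-1 aff ·: Ll|LL
L/I-2 aff ·: Ll|LL
L/II-1 aff I-1×I-2: Ll|LL
L/II-2 aff ·: Ll|LL
L/II-3 aff I-1×I-2: Ll|LL
L/III-1 aff II-1×II-2: Ll|LL
L/III-2 aff II-1×II-2: Ll|LL
⇒ L over [I-1,I-2,II-1,II-2,II-3,III-1,III-2]: 83 consistent
V/I-1 un ·: vv
V/I-2 un ·: vv
V/II-1 un I-1×I-2: vv
V/II-2 aff ·: Vv|VV
V/II-3 ? I-1×I-2: vv
V/III-1 ? II-1×II-2: vv|Vv
V/III-2 aff II-1×II-2: Vv
⇒ V over [I-1,I-2,II-1,II-2,II-3,III-1,III-2]: 3 consistent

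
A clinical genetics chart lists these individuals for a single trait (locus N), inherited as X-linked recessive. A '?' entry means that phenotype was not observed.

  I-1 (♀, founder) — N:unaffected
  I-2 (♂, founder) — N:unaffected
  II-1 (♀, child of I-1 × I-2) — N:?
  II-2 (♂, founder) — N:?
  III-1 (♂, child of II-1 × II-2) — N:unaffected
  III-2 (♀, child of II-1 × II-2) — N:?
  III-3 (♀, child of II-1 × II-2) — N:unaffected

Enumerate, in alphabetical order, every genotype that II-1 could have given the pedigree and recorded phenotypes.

N/I-1 un ·: X^NX^N|X^NX^n
N/I-2 un ·: X^NY
N/II-1 ? I-1×I-2: X^NX^N|X^NX^n
N/II-2 ? ·: X^NY|X^nY
N/III-1 un II-1×II-2: X^NY
N/III-2 ? II-1×II-2: X^NX^N|X^NX^n|X^nX^n
N/III-3 un II-1×II-2: X^NX^N|X^NX^n
⇒ N over [I-1,I-2,II-1,II-2,III-1,III-2,III-3]: 10 consistent

II-1 ∈ {X^NX^N, X^NX^n}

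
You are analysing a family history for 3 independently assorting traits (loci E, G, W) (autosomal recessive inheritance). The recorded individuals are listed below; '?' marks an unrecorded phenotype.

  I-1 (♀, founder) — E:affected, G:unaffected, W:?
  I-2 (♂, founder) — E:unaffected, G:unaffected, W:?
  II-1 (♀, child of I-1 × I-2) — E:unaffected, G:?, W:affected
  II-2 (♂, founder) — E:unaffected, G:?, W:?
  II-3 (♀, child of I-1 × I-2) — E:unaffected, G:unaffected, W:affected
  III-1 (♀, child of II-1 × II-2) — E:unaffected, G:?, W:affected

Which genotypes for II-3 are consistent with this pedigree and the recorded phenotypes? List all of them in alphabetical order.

E/I-1 aff ·: ee
E/I-2 un ·: EE|Ee
E/II-1 un I-1×I-2: Ee
E/II-2 un ·: EE|Ee
E/II-3 un I-1×I-2: Ee
E/III-1 un II-1×II-2: EE|Ee
⇒ E over [I-1,I-2,II-1,II-2,II-3,III-1]: 8 consistent
G/I-1 un ·: GG|Gg
G/I-2 un ·: GG|Gg
G/II-1 ? I-1×I-2: GG|Gg|gg
G/II-2 ? ·: GG|Gg|gg
G/II-3 un I-1×I-2: GG|Gg
G/III-1 ? II-1×II-2: GG|Gg|gg
⇒ G over [I-1,I-2,II-1,II-2,II-3,III-1]: 78 consistent
W/I-1 ? ·: Ww|ww
W/I-2 ? ·: Ww|ww
W/II-1 aff I-1×I-2: ww
W/II-2 ? ·: Ww|ww
W/II-3 aff I-1×I-2: ww
W/III-1 aff II-1×II-2: ww
⇒ W over [I-1,I-2,II-1,II-2,II-3,III-1]: 8 consistent

II-3 ∈ {Ee GG ww, Ee Gg ww}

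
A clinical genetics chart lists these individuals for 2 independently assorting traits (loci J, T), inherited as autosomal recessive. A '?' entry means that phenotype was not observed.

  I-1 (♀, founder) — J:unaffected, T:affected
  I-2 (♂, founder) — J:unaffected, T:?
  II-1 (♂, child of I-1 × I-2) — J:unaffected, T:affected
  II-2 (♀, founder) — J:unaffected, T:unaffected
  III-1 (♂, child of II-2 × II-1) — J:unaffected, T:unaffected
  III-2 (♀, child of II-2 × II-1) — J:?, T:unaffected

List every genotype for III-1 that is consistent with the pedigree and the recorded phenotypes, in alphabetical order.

III-1 ∈ {JJ Tt, Jj Tt}

J/I-1 un ·: JJ|Jj
J/I-2 un ·: JJ|Jj
J/II-1 un I-1×I-2: JJ|Jj
J/II-2 un ·: JJ|Jj
J/III-1 un II-2×II-1: JJ|Jj
J/III-2 ? II-2×II-1: JJ|Jj|jj
⇒ J over [I-1,I-2,II-1,II-2,III-1,III-2]: 50 consistent
T/I-1 aff ·: tt
T/I-2 ? ·: Tt|tt
T/II-1 aff I-1×I-2: tt
T/II-2 un ·: TT|Tt
T/III-1 un II-2×II-1: Tt
T/III-2 un II-2×II-1: Tt
⇒ T over [I-1,I-2,II-1,II-2,III-1,III-2]: 4 consistent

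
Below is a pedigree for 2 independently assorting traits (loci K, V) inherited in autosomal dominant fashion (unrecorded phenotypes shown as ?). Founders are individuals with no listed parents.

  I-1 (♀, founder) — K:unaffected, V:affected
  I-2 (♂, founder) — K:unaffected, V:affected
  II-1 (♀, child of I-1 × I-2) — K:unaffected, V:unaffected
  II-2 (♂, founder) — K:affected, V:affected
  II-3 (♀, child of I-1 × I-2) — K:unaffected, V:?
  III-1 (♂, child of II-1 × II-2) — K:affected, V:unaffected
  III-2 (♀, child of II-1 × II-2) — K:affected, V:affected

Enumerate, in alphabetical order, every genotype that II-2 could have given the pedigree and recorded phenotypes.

II-2 ∈ {KK Vv, Kk Vv}

K/I-1 un ·: kk
K/I-2 un ·: kk
K/II-1 un I-1×I-2: kk
K/II-2 aff ·: Kk|KK
K/II-3 un I-1×I-2: kk
K/III-1 aff II-1×II-2: Kk
K/III-2 aff II-1×II-2: Kk
⇒ K over [I-1,I-2,II-1,II-2,II-3,III-1,III-2]: 2 consistent
V/I-1 aff ·: Vv
V/I-2 aff ·: Vv
V/II-1 un I-1×I-2: vv
V/II-2 aff ·: Vv
V/II-3 ? I-1×I-2: vv|Vv|VV
V/III-1 un II-1×II-2: vv
V/III-2 aff II-1×II-2: Vv
⇒ V over [I-1,I-2,II-1,II-2,II-3,III-1,III-2]: 3 consistent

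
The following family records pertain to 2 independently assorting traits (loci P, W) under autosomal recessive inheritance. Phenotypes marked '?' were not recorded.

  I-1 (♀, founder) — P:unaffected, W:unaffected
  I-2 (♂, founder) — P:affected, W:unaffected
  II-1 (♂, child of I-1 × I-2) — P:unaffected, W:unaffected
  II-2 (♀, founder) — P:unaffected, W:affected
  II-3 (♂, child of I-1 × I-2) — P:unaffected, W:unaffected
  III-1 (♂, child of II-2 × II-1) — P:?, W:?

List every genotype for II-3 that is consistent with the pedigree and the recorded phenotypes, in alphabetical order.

II-3 ∈ {Pp WW, Pp Ww}

P/I-1 un ·: PP|Pp
P/I-2 aff ·: pp
P/II-1 un I-1×I-2: Pp
P/II-2 un ·: PP|Pp
P/II-3 un I-1×I-2: Pp
P/III-1 ? II-2×II-1: PP|Pp|pp
⇒ P over [I-1,I-2,II-1,II-2,II-3,III-1]: 10 consistent
W/I-1 un ·: WW|Ww
W/I-2 un ·: WW|Ww
W/II-1 un I-1×I-2: WW|Ww
W/II-2 aff ·: ww
W/II-3 un I-1×I-2: WW|Ww
W/III-1 ? II-2×II-1: Ww|ww
⇒ W over [I-1,I-2,II-1,II-2,II-3,III-1]: 19 consistent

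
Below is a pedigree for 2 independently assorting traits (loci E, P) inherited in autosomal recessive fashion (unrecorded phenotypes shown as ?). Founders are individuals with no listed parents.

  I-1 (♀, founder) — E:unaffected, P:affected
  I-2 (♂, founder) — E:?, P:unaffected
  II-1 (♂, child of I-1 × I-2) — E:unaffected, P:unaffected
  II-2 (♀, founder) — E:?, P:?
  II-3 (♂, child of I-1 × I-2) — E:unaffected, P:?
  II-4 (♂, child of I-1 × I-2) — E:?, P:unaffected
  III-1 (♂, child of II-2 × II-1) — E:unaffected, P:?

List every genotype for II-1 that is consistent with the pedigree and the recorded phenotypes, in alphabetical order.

II-1 ∈ {EE Pp, Ee Pp}

E/I-1 un ·: EE|Ee
E/I-2 ? ·: EE|Ee|ee
E/II-1 un I-1×I-2: EE|Ee
E/II-2 ? ·: EE|Ee|ee
E/II-3 un I-1×I-2: EE|Ee
E/II-4 ? I-1×I-2: EE|Ee|ee
E/III-1 un II-2×II-1: EE|Ee
⇒ E over [I-1,I-2,II-1,II-2,II-3,II-4,III-1]: 145 consistent
P/I-1 aff ·: pp
P/I-2 un ·: PP|Pp
P/II-1 un I-1×I-2: Pp
P/II-2 ? ·: PP|Pp|pp
P/II-3 ? I-1×I-2: Pp|pp
P/II-4 un I-1×I-2: Pp
P/III-1 ? II-2×II-1: PP|Pp|pp
⇒ P over [I-1,I-2,II-1,II-2,II-3,II-4,III-1]: 21 consistent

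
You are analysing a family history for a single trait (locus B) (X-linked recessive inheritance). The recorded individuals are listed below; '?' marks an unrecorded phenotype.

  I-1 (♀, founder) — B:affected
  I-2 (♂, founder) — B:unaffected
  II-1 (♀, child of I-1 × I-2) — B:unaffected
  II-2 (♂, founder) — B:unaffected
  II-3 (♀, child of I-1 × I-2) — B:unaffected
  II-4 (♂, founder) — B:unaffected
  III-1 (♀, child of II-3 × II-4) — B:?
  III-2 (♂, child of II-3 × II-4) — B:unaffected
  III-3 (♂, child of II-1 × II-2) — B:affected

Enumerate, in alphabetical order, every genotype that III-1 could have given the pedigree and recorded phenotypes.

III-1 ∈ {X^BX^B, X^BX^b}

B/I-1 aff ·: X^bX^b
B/I-2 un ·: X^BY
B/II-1 un I-1×I-2: X^BX^b
B/II-2 un ·: X^BY
B/II-3 un I-1×I-2: X^BX^b
B/II-4 un ·: X^BY
B/III-1 ? II-3×II-4: X^BX^B|X^BX^b
B/III-2 un II-3×II-4: X^BY
B/III-3 aff II-1×II-2: X^bY
⇒ B over [I-1,I-2,II-1,II-2,II-3,II-4,III-1,III-2,III-3]: 2 consistent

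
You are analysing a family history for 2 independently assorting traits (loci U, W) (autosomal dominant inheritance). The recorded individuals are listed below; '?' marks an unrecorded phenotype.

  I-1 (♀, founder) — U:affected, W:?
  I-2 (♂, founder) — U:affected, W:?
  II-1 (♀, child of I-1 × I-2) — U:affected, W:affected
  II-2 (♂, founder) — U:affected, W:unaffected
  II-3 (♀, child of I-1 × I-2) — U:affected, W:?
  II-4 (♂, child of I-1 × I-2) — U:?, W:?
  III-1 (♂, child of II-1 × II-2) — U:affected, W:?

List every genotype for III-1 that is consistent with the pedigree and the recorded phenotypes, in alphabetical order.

U/I-1 aff ·: Uu|UU
U/I-2 aff ·: Uu|UU
U/II-1 aff I-1×I-2: Uu|UU
U/II-2 aff ·: Uu|UU
U/II-3 aff I-1×I-2: Uu|UU
U/II-4 ? I-1×I-2: uu|Uu|UU
U/III-1 aff II-1×II-2: Uu|UU
⇒ U over [I-1,I-2,II-1,II-2,II-3,II-4,III-1]: 101 consistent
W/I-1 ? ·: ww|Ww|WW
W/I-2 ? ·: ww|Ww|WW
W/II-1 aff I-1×I-2: Ww|WW
W/II-2 un ·: ww
W/II-3 ? I-1×I-2: ww|Ww|WW
W/II-4 ? I-1×I-2: ww|Ww|WW
W/III-1 ? II-1×II-2: ww|Ww
⇒ W over [I-1,I-2,II-1,II-2,II-3,II-4,III-1]: 72 consistent

III-1 ∈ {UU Ww, UU ww, Uu Ww, Uu ww}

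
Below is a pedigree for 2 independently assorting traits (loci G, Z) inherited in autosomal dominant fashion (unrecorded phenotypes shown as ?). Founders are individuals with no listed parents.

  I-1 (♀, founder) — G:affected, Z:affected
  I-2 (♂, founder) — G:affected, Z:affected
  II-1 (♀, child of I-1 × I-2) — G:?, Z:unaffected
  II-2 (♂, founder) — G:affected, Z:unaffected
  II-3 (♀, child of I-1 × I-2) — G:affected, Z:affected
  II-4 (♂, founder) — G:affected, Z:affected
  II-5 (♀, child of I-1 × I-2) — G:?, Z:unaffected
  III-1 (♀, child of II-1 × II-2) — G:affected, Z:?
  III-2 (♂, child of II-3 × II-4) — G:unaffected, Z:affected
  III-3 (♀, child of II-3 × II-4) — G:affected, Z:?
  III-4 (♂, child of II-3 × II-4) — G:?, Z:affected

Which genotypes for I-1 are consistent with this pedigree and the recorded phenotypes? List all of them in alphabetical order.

G/I-1 aff ·: Gg|GG
G/I-2 aff ·: Gg|GG
G/II-1 ? I-1×I-2: gg|Gg|GG
G/II-2 aff ·: Gg|GG
G/II-3 aff I-1×I-2: Gg
G/II-4 aff ·: Gg
G/II-5 ? I-1×I-2: gg|Gg|GG
G/III-1 aff II-1×II-2: Gg|GG
G/III-2 un II-3×II-4: gg
G/III-3 aff II-3×II-4: Gg|GG
G/III-4 ? II-3×II-4: gg|Gg|GG
⇒ G over [I-1,I-2,II-1,II-2,II-3,II-4,II-5,III-1,III-2,III-3,III-4]: 330 consistent
Z/I-1 aff ·: Zz
Z/I-2 aff ·: Zz
Z/II-1 un I-1×I-2: zz
Z/II-2 un ·: zz
Z/II-3 aff I-1×I-2: Zz|ZZ
Z/II-4 aff ·: Zz|ZZ
Z/II-5 un I-1×I-2: zz
Z/III-1 ? II-1×II-2: zz
Z/III-2 aff II-3×II-4: Zz|ZZ
Z/III-3 ? II-3×II-4: zz|Zz|ZZ
Z/III-4 aff II-3×II-4: Zz|ZZ
⇒ Z over [I-1,I-2,II-1,II-2,II-3,II-4,II-5,III-1,III-2,III-3,III-4]: 29 consistent

I-1 ∈ {GG Zz, Gg Zz}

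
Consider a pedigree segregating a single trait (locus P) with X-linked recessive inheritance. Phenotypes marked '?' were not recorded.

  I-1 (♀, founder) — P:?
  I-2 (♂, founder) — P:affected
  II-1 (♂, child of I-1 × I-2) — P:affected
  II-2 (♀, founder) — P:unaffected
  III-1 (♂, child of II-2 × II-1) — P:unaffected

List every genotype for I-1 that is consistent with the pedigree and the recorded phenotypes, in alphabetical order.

P/I-1 ? ·: X^PX^p|X^pX^p
P/I-2 aff ·: X^pY
P/II-1 aff I-1×I-2: X^pY
P/II-2 un ·: X^PX^P|X^PX^p
P/III-1 un II-2×II-1: X^PY
⇒ P over [I-1,I-2,II-1,II-2,III-1]: 4 consistent

I-1 ∈ {X^PX^p, X^pX^p}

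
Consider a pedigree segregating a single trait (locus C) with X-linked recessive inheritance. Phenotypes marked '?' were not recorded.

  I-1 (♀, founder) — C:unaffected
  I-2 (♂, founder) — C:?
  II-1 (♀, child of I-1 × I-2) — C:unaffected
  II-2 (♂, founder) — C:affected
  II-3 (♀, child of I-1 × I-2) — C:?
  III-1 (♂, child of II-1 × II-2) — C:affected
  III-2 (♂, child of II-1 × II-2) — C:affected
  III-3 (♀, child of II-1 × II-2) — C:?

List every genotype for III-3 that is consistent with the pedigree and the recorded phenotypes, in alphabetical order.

C/I-1 un ·: X^CX^C|X^CX^c
C/I-2 ? ·: X^CY|X^cY
C/II-1 un I-1×I-2: X^CX^c
C/II-2 aff ·: X^cY
C/II-3 ? I-1×I-2: X^CX^C|X^CX^c|X^cX^c
C/III-1 aff II-1×II-2: X^cY
C/III-2 aff II-1×II-2: X^cY
C/III-3 ? II-1×II-2: X^CX^c|X^cX^c
⇒ C over [I-1,I-2,II-1,II-2,II-3,III-1,III-2,III-3]: 10 consistent

III-3 ∈ {X^CX^c, X^cX^c}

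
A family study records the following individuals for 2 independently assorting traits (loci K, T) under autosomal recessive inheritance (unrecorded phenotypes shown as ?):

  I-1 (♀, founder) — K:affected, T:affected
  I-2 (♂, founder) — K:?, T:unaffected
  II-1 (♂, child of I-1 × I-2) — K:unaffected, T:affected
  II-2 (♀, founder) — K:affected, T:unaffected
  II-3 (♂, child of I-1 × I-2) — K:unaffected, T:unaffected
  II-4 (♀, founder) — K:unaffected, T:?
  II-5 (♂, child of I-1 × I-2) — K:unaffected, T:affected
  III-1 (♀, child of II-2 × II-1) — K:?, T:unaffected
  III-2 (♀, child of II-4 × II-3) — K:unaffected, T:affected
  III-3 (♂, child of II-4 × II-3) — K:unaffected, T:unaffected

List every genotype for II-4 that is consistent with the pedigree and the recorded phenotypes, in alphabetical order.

II-4 ∈ {KK Tt, KK tt, Kk Tt, Kk tt}

K/I-1 aff ·: kk
K/I-2 ? ·: KK|Kk
K/II-1 un I-1×I-2: Kk
K/II-2 aff ·: kk
K/II-3 un I-1×I-2: Kk
K/II-4 un ·: KK|Kk
K/II-5 un I-1×I-2: Kk
K/III-1 ? II-2×II-1: Kk|kk
K/III-2 un II-4×II-3: KK|Kk
K/III-3 un II-4×II-3: KK|Kk
⇒ K over [I-1,I-2,II-1,II-2,II-3,II-4,II-5,III-1,III-2,III-3]: 32 consistent
T/I-1 aff ·: tt
T/I-2 un ·: Tt
T/II-1 aff I-1×I-2: tt
T/II-2 un ·: TT|Tt
T/II-3 un I-1×I-2: Tt
T/II-4 ? ·: Tt|tt
T/II-5 aff I-1×I-2: tt
T/III-1 un II-2×II-1: Tt
T/III-2 aff II-4×II-3: tt
T/III-3 un II-4×II-3: TT|Tt
⇒ T over [I-1,I-2,II-1,II-2,II-3,II-4,II-5,III-1,III-2,III-3]: 6 consistent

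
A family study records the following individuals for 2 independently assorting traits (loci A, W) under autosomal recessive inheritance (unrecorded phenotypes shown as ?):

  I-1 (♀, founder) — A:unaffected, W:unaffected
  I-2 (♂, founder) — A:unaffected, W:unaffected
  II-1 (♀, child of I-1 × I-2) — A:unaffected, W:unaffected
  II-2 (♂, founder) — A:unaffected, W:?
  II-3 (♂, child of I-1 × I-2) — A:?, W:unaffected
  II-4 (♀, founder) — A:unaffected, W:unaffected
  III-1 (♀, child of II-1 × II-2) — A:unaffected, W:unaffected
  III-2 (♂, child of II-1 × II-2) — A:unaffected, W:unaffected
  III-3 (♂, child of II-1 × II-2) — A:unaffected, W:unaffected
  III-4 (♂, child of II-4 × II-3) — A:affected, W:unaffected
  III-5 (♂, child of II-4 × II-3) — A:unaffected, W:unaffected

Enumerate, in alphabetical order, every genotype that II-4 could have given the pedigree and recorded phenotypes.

A/I-1 un ·: AA|Aa
A/I-2 un ·: AA|Aa
A/II-1 un I-1×I-2: AA|Aa
A/II-2 un ·: AA|Aa
A/II-3 ? I-1×I-2: Aa|aa
A/II-4 un ·: Aa
A/III-1 un II-1×II-2: AA|Aa
A/III-2 un II-1×II-2: AA|Aa
A/III-3 un II-1×II-2: AA|Aa
A/III-4 aff II-4×II-3: aa
A/III-5 un II-4×II-3: AA|Aa
⇒ A over [I-1,I-2,II-1,II-2,II-3,II-4,III-1,III-2,III-3,III-4,III-5]: 175 consistent
W/I-1 un ·: WW|Ww
W/I-2 un ·: WW|Ww
W/II-1 un I-1×I-2: WW|Ww
W/II-2 ? ·: WW|Ww|ww
W/II-3 un I-1×I-2: WW|Ww
W/II-4 un ·: WW|Ww
W/III-1 un II-1×II-2: WW|Ww
W/III-2 un II-1×II-2: WW|Ww
W/III-3 un II-1×II-2: WW|Ww
W/III-4 un II-4×II-3: WW|Ww
W/III-5 un II-4×II-3: WW|Ww
⇒ W over [I-1,I-2,II-1,II-2,II-3,II-4,III-1,III-2,III-3,III-4,III-5]: 1103 consistent

II-4 ∈ {Aa WW, Aa Ww}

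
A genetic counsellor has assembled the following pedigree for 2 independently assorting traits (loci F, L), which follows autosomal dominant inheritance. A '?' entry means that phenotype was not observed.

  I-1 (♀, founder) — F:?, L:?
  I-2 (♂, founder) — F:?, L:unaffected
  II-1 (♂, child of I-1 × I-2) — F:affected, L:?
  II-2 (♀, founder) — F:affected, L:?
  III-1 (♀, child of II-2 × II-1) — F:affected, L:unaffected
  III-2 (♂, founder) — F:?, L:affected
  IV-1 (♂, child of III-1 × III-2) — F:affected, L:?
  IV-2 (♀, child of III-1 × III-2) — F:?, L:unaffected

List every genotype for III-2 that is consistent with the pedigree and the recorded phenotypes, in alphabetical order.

III-2 ∈ {FF Ll, Ff Ll, ff Ll}

F/I-1 ? ·: ff|Ff|FF
F/I-2 ? ·: ff|Ff|FF
F/II-1 aff I-1×I-2: Ff|FF
F/II-2 aff ·: Ff|FF
F/III-1 aff II-2×II-1: Ff|FF
F/III-2 ? ·: ff|Ff|FF
F/IV-1 aff III-1×III-2: Ff|FF
F/IV-2 ? III-1×III-2: ff|Ff|FF
⇒ F over [I-1,I-2,II-1,II-2,III-1,III-2,IV-1,IV-2]: 348 consistent
L/I-1 ? ·: ll|Ll|LL
L/I-2 un ·: ll
L/II-1 ? I-1×I-2: ll|Ll
L/II-2 ? ·: ll|Ll
L/III-1 un II-2×II-1: ll
L/III-2 aff ·: Ll
L/IV-1 ? III-1×III-2: ll|Ll
L/IV-2 un III-1×III-2: ll
⇒ L over [I-1,I-2,II-1,II-2,III-1,III-2,IV-1,IV-2]: 16 consistent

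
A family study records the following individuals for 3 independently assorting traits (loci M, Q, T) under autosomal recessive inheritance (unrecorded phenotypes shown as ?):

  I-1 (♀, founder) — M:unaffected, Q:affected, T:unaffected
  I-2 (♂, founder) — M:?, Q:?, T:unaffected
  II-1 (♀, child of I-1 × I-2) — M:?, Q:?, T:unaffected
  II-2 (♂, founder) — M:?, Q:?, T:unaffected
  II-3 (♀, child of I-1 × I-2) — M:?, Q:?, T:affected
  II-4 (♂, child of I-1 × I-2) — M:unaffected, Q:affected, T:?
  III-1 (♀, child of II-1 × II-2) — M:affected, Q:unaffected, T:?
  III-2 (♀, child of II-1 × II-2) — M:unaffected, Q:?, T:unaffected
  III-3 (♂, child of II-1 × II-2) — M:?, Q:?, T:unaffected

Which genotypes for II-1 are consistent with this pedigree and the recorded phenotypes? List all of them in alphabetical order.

M/I-1 un ·: MM|Mm
M/I-2 ? ·: MM|Mm|mm
M/II-1 ? I-1×I-2: Mm|mm
M/II-2 ? ·: Mm|mm
M/II-3 ? I-1×I-2: MM|Mm|mm
M/II-4 un I-1×I-2: MM|Mm
M/III-1 aff II-1×II-2: mm
M/III-2 un II-1×II-2: MM|Mm
M/III-3 ? II-1×II-2: MM|Mm|mm
⇒ M over [I-1,I-2,II-1,II-2,II-3,II-4,III-1,III-2,III-3]: 152 consistent
Q/I-1 aff ·: qq
Q/I-2 ? ·: Qq|qq
Q/II-1 ? I-1×I-2: Qq|qq
Q/II-2 ? ·: QQ|Qq|qq
Q/II-3 ? I-1×I-2: Qq|qq
Q/II-4 aff I-1×I-2: qq
Q/III-1 un II-1×II-2: QQ|Qq
Q/III-2 ? II-1×II-2: QQ|Qq|qq
Q/III-3 ? II-1×II-2: QQ|Qq|qq
⇒ Q over [I-1,I-2,II-1,II-2,II-3,II-4,III-1,III-2,III-3]: 75 consistent
T/I-1 un ·: Tt
T/I-2 un ·: Tt
T/II-1 un I-1×I-2: TT|Tt
T/II-2 un ·: TT|Tt
T/II-3 aff I-1×I-2: tt
T/II-4 ? I-1×I-2: TT|Tt|tt
T/III-1 ? II-1×II-2: TT|Tt|tt
T/III-2 un II-1×II-2: TT|Tt
T/III-3 un II-1×II-2: TT|Tt
⇒ T over [I-1,I-2,II-1,II-2,II-3,II-4,III-1,III-2,III-3]: 87 consistent

II-1 ∈ {Mm Qq TT, Mm Qq Tt, Mm qq TT, Mm qq Tt, mm Qq TT, mm Qq Tt, mm qq TT, mm qq Tt}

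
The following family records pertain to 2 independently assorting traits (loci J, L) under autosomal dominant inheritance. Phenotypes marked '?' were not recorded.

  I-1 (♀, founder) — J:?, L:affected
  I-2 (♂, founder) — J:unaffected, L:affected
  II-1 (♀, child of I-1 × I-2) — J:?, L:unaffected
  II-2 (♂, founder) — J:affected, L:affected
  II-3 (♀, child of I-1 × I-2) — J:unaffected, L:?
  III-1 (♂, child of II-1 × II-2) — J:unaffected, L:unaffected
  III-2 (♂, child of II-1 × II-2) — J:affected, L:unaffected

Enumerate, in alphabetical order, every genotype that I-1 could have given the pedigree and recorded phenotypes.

J/I-1 ? ·: jj|Jj
J/I-2 un ·: jj
J/II-1 ? I-1×I-2: jj|Jj
J/II-2 aff ·: Jj
J/II-3 un I-1×I-2: jj
J/III-1 un II-1×II-2: jj
J/III-2 aff II-1×II-2: Jj|JJ
⇒ J over [I-1,I-2,II-1,II-2,II-3,III-1,III-2]: 4 consistent
L/I-1 aff ·: Ll
L/I-2 aff ·: Ll
L/II-1 un I-1×I-2: ll
L/II-2 aff ·: Ll
L/II-3 ? I-1×I-2: ll|Ll|LL
L/III-1 un II-1×II-2: ll
L/III-2 un II-1×II-2: ll
⇒ L over [I-1,I-2,II-1,II-2,II-3,III-1,III-2]: 3 consistent

I-1 ∈ {Jj Ll, jj Ll}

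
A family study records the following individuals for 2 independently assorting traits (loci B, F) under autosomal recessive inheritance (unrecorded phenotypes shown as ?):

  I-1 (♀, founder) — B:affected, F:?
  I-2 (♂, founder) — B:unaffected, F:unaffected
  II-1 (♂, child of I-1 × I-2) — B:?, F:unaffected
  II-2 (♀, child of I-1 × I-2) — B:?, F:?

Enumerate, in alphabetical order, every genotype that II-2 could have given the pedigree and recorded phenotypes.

II-2 ∈ {Bb FF, Bb Ff, Bb ff, bb FF, bb Ff, bb ff}

B/I-1 aff ·: bb
B/I-2 un ·: BB|Bb
B/II-1 ? I-1×I-2: Bb|bb
B/II-2 ? I-1×I-2: Bb|bb
⇒ B over [I-1,I-2,II-1,II-2]: 5 consistent
F/I-1 ? ·: FF|Ff|ff
F/I-2 un ·: FF|Ff
F/II-1 un I-1×I-2: FF|Ff
F/II-2 ? I-1×I-2: FF|Ff|ff
⇒ F over [I-1,I-2,II-1,II-2]: 18 consistent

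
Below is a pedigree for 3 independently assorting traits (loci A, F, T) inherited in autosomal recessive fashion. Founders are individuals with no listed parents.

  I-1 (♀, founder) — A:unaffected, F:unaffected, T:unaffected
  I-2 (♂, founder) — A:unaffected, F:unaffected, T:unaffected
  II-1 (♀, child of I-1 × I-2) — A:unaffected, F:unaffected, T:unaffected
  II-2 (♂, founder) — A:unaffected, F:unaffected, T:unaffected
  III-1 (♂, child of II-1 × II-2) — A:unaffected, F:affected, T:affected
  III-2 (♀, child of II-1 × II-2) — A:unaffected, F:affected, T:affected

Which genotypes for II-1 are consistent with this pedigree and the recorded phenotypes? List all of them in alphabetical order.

A/I-1 un ·: AA|Aa
A/I-2 un ·: AA|Aa
A/II-1 un I-1×I-2: AA|Aa
A/II-2 un ·: AA|Aa
A/III-1 un II-1×II-2: AA|Aa
A/III-2 un II-1×II-2: AA|Aa
⇒ A over [I-1,I-2,II-1,II-2,III-1,III-2]: 44 consistent
F/I-1 un ·: FF|Ff
F/I-2 un ·: FF|Ff
F/II-1 un I-1×I-2: Ff
F/II-2 un ·: Ff
F/III-1 aff II-1×II-2: ff
F/III-2 aff II-1×II-2: ff
⇒ F over [I-1,I-2,II-1,II-2,III-1,III-2]: 3 consistent
T/I-1 un ·: TT|Tt
T/I-2 un ·: TT|Tt
T/II-1 un I-1×I-2: Tt
T/II-2 un ·: Tt
T/III-1 aff II-1×II-2: tt
T/III-2 aff II-1×II-2: tt
⇒ T over [I-1,I-2,II-1,II-2,III-1,III-2]: 3 consistent

II-1 ∈ {AA Ff Tt, Aa Ff Tt}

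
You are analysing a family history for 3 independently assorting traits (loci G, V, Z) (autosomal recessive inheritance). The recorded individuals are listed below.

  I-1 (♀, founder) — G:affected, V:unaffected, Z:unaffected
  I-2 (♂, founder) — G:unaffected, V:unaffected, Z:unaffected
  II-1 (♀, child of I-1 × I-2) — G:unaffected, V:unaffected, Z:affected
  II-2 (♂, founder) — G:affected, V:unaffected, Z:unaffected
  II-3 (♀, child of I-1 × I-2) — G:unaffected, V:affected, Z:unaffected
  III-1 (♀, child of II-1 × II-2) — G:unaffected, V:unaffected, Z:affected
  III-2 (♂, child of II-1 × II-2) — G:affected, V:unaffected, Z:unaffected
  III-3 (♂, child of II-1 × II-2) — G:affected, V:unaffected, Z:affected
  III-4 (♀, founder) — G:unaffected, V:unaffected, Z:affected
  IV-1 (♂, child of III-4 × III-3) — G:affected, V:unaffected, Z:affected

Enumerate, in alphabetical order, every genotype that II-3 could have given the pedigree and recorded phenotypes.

G/I-1 aff ·: gg
G/I-2 un ·: GG|Gg
G/II-1 un I-1×I-2: Gg
G/II-2 aff ·: gg
G/II-3 un I-1×I-2: Gg
G/III-1 un II-1×II-2: Gg
G/III-2 aff II-1×II-2: gg
G/III-3 aff II-1×II-2: gg
G/III-4 un ·: Gg
G/IV-1 aff III-4×III-3: gg
⇒ G over [I-1,I-2,II-1,II-2,II-3,III-1,III-2,III-3,III-4,IV-1]: 2 consistent
V/I-1 un ·: Vv
V/I-2 un ·: Vv
V/II-1 un I-1×I-2: VV|Vv
V/II-2 un ·: VV|Vv
V/II-3 aff I-1×I-2: vv
V/III-1 un II-1×II-2: VV|Vv
V/III-2 un II-1×II-2: VV|Vv
V/III-3 un II-1×II-2: VV|Vv
V/III-4 un ·: VV|Vv
V/IV-1 un III-4×III-3: VV|Vv
⇒ V over [I-1,I-2,II-1,II-2,II-3,III-1,III-2,III-3,III-4,IV-1]: 87 consistent
Z/I-1 un ·: Zz
Z/I-2 un ·: Zz
Z/II-1 aff I-1×I-2: zz
Z/II-2 un ·: Zz
Z/II-3 un I-1×I-2: ZZ|Zz
Z/III-1 aff II-1×II-2: zz
Z/III-2 un II-1×II-2: Zz
Z/III-3 aff II-1×II-2: zz
Z/III-4 aff ·: zz
Z/IV-1 aff III-4×III-3: zz
⇒ Z over [I-1,I-2,II-1,II-2,II-3,III-1,III-2,III-3,III-4,IV-1]: 2 consistent

II-3 ∈ {Gg vv ZZ, Gg vv Zz}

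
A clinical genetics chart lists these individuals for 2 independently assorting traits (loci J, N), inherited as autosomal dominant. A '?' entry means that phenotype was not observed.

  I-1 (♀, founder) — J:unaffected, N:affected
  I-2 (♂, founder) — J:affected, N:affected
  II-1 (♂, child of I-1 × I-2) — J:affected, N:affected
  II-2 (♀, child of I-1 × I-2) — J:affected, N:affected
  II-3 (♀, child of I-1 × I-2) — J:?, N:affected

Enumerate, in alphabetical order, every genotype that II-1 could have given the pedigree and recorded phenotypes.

J/I-1 un ·: jj
J/I-2 aff ·: Jj|JJ
J/II-1 aff I-1×I-2: Jj
J/II-2 aff I-1×I-2: Jj
J/II-3 ? I-1×I-2: jj|Jj
⇒ J over [I-1,I-2,II-1,II-2,II-3]: 3 consistent
N/I-1 aff ·: Nn|NN
N/I-2 aff ·: Nn|NN
N/II-1 aff I-1×I-2: Nn|NN
N/II-2 aff I-1×I-2: Nn|NN
N/II-3 aff I-1×I-2: Nn|NN
⇒ N over [I-1,I-2,II-1,II-2,II-3]: 25 consistent

II-1 ∈ {Jj NN, Jj Nn}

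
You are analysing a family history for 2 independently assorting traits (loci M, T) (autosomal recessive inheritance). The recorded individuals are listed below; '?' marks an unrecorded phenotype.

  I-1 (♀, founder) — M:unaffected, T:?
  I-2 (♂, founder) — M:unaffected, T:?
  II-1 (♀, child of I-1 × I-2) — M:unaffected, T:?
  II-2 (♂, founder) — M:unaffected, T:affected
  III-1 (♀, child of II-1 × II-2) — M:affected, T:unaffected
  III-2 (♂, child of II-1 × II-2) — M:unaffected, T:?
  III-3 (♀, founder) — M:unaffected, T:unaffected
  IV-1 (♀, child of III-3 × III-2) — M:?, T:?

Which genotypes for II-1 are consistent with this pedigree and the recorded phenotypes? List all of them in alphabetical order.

II-1 ∈ {Mm TT, Mm Tt}

M/I-1 un ·: MM|Mm
M/I-2 un ·: MM|Mm
M/II-1 un I-1×I-2: Mm
M/II-2 un ·: Mm
M/III-1 aff II-1×II-2: mm
M/III-2 un II-1×II-2: MM|Mm
M/III-3 un ·: MM|Mm
M/IV-1 ? III-3×III-2: MM|Mm|mm
⇒ M over [I-1,I-2,II-1,II-2,III-1,III-2,III-3,IV-1]: 24 consistent
T/I-1 ? ·: TT|Tt|tt
T/I-2 ? ·: TT|Tt|tt
T/II-1 ? I-1×I-2: TT|Tt
T/II-2 aff ·: tt
T/III-1 un II-1×II-2: Tt
T/III-2 ? II-1×II-2: Tt|tt
T/III-3 un ·: TT|Tt
T/IV-1 ? III-3×III-2: TT|Tt|tt
⇒ T over [I-1,I-2,II-1,II-2,III-1,III-2,III-3,IV-1]: 76 consistent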